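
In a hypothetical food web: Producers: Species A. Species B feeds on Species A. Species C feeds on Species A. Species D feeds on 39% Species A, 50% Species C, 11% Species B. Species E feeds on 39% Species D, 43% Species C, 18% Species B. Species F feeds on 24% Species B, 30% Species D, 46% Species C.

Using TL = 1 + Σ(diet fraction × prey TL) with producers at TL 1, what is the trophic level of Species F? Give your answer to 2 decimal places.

3.18

Species B: 1 + 1 = 2
Species C: 1 + 1 = 2
Species D: 1 + (0.39×1 + 0.5×2 + 0.11×2) = 2.61
Species E: 1 + (0.39×2.61 + 0.43×2 + 0.18×2) = 3.2379
Species F: 1 + (0.24×2 + 0.3×2.61 + 0.46×2) = 3.183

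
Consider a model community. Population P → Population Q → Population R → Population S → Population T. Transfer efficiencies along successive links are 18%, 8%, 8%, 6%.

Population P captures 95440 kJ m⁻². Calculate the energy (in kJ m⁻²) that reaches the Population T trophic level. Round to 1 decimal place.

6.6 kJ m⁻²

Population Q: 95440 × 0.18 = 17179.2 kJ m⁻²
Population R: 17179.2 × 0.08 = 1374.336 kJ m⁻²
Population S: 1374.336 × 0.08 = 109.94688 kJ m⁻²
Population T: 109.94688 × 0.06 = 6.5968128 kJ m⁻²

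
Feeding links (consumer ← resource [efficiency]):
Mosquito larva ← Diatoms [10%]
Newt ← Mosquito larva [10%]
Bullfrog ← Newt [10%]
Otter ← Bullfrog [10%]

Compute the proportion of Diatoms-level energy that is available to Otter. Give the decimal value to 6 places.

0.000100

Product of link efficiencies: 0.1 × 0.1 × 0.1 × 0.1 = 0.0001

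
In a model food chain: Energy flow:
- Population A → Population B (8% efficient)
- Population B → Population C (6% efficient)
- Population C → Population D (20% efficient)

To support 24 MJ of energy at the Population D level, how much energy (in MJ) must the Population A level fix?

25000 MJ

Cumulative transfer efficiency: 0.08 × 0.06 × 0.2 = 0.00096
Population A energy = 24 / 0.00096 = 25000 MJ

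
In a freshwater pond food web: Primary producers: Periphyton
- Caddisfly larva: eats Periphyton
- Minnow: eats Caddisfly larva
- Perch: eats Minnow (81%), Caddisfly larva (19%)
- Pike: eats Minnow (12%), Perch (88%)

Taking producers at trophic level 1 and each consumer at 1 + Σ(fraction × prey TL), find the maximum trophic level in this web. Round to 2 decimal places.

4.71

Caddisfly larva: 1 + 1 = 2
Minnow: 1 + 2 = 3
Perch: 1 + (0.81×3 + 0.19×2) = 3.81
Pike: 1 + (0.12×3 + 0.88×3.81) = 4.7128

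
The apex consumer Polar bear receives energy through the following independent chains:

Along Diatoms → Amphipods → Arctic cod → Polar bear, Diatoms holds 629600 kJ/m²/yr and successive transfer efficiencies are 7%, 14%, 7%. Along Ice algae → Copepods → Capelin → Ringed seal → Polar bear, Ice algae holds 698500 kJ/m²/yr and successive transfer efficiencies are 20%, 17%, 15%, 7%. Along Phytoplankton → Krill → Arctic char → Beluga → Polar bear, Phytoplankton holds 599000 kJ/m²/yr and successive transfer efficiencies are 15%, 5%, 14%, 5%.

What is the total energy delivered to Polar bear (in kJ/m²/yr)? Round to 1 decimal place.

Via Diatoms: 629600 × 0.07 × 0.14 × 0.07 = 431.9056 kJ/m²/yr
Via Ice algae: 698500 × 0.2 × 0.17 × 0.15 × 0.07 = 249.3645 kJ/m²/yr
Via Phytoplankton: 599000 × 0.15 × 0.05 × 0.14 × 0.05 = 31.4475 kJ/m²/yr
Total at Polar bear: 431.9056 + 249.3645 + 31.4475 = 712.7176 kJ/m²/yr

712.7 kJ/m²/yr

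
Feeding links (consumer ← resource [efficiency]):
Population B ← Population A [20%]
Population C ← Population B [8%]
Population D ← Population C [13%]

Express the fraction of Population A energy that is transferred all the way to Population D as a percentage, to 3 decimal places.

0.208%

Product of link efficiencies: 0.2 × 0.08 × 0.13 = 0.00208
As a percentage: 0.00208 × 100 = 0.208%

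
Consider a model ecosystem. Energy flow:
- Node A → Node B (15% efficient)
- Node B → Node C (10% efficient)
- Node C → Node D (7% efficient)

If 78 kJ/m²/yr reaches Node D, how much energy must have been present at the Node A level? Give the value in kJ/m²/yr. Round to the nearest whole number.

74286 kJ/m²/yr

Cumulative transfer efficiency: 0.15 × 0.1 × 0.07 = 0.00105
Node A energy = 78 / 0.00105 = 74286 kJ/m²/yr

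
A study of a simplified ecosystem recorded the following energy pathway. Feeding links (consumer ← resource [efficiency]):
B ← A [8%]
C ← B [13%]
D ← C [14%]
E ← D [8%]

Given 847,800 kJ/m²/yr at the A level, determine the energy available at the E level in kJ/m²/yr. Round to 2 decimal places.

B: 847800 × 0.08 = 67824 kJ/m²/yr
C: 67824 × 0.13 = 8817.12 kJ/m²/yr
D: 8817.12 × 0.14 = 1234.3968 kJ/m²/yr
E: 1234.3968 × 0.08 = 98.751744 kJ/m²/yr

98.75 kJ/m²/yr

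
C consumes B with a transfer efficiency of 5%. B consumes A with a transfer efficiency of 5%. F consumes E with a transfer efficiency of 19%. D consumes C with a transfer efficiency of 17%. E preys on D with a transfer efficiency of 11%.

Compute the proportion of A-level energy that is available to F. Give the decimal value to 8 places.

Product of link efficiencies: 0.05 × 0.05 × 0.17 × 0.11 × 0.19 = 0.0000088825

0.00000888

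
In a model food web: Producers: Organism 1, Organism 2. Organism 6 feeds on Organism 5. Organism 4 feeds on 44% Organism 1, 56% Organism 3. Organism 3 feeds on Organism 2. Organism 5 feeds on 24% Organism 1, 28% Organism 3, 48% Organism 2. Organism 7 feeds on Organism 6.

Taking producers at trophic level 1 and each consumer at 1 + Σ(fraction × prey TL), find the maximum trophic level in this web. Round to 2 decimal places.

4.28

Organism 3: 1 + 1 = 2
Organism 4: 1 + (0.44×1 + 0.56×2) = 2.56
Organism 5: 1 + (0.24×1 + 0.28×2 + 0.48×1) = 2.28
Organism 6: 1 + 2.28 = 3.28
Organism 7: 1 + 3.28 = 4.28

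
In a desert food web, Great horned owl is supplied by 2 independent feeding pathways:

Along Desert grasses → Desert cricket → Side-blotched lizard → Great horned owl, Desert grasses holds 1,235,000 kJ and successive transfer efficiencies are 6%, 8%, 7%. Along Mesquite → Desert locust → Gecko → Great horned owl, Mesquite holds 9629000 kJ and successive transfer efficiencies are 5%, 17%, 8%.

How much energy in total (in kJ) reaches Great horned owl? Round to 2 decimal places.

Via Desert grasses: 1235000 × 0.06 × 0.08 × 0.07 = 414.96 kJ
Via Mesquite: 9629000 × 0.05 × 0.17 × 0.08 = 6547.72 kJ
Total at Great horned owl: 414.96 + 6547.72 = 6962.68 kJ

6962.68 kJ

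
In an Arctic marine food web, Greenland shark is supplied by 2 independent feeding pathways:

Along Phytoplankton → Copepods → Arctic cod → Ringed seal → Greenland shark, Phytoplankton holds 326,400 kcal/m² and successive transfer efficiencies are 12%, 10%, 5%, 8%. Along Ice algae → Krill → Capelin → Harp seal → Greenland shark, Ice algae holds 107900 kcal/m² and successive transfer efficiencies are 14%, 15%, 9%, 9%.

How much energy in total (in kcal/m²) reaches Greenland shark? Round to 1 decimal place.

34.0 kcal/m²

Via Phytoplankton: 326400 × 0.12 × 0.1 × 0.05 × 0.08 = 15.6672 kcal/m²
Via Ice algae: 107900 × 0.14 × 0.15 × 0.09 × 0.09 = 18.35379 kcal/m²
Total at Greenland shark: 15.6672 + 18.35379 = 34.02099 kcal/m²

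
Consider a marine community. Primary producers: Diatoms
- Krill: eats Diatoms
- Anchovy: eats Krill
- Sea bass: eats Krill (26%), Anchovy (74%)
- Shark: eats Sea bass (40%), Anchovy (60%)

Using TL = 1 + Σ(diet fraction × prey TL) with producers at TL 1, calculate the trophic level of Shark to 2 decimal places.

4.30

Krill: 1 + 1 = 2
Anchovy: 1 + 2 = 3
Sea bass: 1 + (0.26×2 + 0.74×3) = 3.74
Shark: 1 + (0.4×3.74 + 0.6×3) = 4.296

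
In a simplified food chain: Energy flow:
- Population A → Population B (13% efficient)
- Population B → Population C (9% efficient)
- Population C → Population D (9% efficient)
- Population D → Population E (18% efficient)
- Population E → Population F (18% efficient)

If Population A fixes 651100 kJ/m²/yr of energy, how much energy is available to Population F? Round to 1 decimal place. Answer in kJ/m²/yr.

22.2 kJ/m²/yr

Population B: 651100 × 0.13 = 84643 kJ/m²/yr
Population C: 84643 × 0.09 = 7617.87 kJ/m²/yr
Population D: 7617.87 × 0.09 = 685.6083 kJ/m²/yr
Population E: 685.6083 × 0.18 = 123.409494 kJ/m²/yr
Population F: 123.409494 × 0.18 = 22.21370892 kJ/m²/yr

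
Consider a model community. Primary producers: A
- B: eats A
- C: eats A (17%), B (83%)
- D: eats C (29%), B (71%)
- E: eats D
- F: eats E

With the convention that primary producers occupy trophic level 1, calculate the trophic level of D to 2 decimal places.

3.24

B: 1 + 1 = 2
C: 1 + (0.17×1 + 0.83×2) = 2.83
D: 1 + (0.29×2.83 + 0.71×2) = 3.2407
E: 1 + 3.2407 = 4.2407
F: 1 + 4.2407 = 5.2407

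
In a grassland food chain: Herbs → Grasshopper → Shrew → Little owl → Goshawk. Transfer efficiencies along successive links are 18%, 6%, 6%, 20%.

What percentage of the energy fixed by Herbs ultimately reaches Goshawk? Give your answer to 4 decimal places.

Product of link efficiencies: 0.18 × 0.06 × 0.06 × 0.2 = 0.0001296
As a percentage: 0.0001296 × 100 = 0.0130%

0.0130%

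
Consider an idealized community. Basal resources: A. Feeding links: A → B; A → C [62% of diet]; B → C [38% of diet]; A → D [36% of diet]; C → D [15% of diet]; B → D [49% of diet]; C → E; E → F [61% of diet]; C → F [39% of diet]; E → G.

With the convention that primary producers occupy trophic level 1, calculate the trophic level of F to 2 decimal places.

3.99

B: 1 + 1 = 2
C: 1 + (0.62×1 + 0.38×2) = 2.38
D: 1 + (0.36×1 + 0.15×2.38 + 0.49×2) = 2.697
E: 1 + 2.38 = 3.38
F: 1 + (0.61×3.38 + 0.39×2.38) = 3.99
G: 1 + 3.38 = 4.38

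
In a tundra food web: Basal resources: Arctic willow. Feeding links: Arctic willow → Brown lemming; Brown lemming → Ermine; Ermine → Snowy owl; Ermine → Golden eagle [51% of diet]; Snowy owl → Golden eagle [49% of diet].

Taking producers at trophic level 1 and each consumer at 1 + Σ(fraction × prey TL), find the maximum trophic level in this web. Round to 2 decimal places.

Brown lemming: 1 + 1 = 2
Ermine: 1 + 2 = 3
Snowy owl: 1 + 3 = 4
Golden eagle: 1 + (0.51×3 + 0.49×4) = 4.49

4.49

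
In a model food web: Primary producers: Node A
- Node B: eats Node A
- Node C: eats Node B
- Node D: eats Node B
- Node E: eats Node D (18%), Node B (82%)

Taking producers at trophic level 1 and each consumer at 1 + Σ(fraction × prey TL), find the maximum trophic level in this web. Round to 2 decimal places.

Node B: 1 + 1 = 2
Node C: 1 + 2 = 3
Node D: 1 + 2 = 3
Node E: 1 + (0.18×3 + 0.82×2) = 3.18

3.18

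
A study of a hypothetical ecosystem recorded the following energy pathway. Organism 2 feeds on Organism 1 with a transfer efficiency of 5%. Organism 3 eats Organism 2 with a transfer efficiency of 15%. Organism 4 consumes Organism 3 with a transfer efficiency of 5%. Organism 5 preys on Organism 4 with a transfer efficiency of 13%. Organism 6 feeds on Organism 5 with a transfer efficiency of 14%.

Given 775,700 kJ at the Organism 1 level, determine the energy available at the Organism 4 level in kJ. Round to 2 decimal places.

Organism 2: 775700 × 0.05 = 38785 kJ
Organism 3: 38785 × 0.15 = 5817.75 kJ
Organism 4: 5817.75 × 0.05 = 290.8875 kJ

290.89 kJ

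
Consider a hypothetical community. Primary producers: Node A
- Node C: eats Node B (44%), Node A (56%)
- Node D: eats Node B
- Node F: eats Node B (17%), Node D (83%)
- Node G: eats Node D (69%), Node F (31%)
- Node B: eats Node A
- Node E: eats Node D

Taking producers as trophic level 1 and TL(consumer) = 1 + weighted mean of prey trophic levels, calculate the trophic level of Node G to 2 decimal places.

4.26

Node B: 1 + 1 = 2
Node C: 1 + (0.44×2 + 0.56×1) = 2.44
Node D: 1 + 2 = 3
Node E: 1 + 3 = 4
Node F: 1 + (0.17×2 + 0.83×3) = 3.83
Node G: 1 + (0.69×3 + 0.31×3.83) = 4.2573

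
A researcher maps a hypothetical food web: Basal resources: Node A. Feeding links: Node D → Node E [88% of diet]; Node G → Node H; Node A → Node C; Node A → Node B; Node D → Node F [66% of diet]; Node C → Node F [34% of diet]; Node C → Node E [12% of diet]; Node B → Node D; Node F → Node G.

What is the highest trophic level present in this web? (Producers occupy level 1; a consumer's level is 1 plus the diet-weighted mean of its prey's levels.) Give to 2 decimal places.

Node B: 1 + 1 = 2
Node C: 1 + 1 = 2
Node D: 1 + 2 = 3
Node E: 1 + (0.12×2 + 0.88×3) = 3.88
Node F: 1 + (0.66×3 + 0.34×2) = 3.66
Node G: 1 + 3.66 = 4.66
Node H: 1 + 4.66 = 5.66

5.66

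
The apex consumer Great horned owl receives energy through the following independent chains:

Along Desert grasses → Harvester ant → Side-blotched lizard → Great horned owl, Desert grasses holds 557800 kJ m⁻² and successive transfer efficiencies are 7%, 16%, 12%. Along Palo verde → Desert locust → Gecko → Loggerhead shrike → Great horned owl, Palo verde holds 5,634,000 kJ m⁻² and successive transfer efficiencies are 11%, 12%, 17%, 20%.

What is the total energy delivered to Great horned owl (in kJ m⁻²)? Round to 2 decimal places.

3278.22 kJ m⁻²

Via Desert grasses: 557800 × 0.07 × 0.16 × 0.12 = 749.6832 kJ m⁻²
Via Palo verde: 5634000 × 0.11 × 0.12 × 0.17 × 0.2 = 2528.5392 kJ m⁻²
Total at Great horned owl: 749.6832 + 2528.5392 = 3278.2224 kJ m⁻²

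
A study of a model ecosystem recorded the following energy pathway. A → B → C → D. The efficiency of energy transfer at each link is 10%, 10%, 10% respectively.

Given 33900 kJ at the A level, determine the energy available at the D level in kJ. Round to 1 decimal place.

33.9 kJ

B: 33900 × 0.1 = 3390 kJ
C: 3390 × 0.1 = 339 kJ
D: 339 × 0.1 = 33.9 kJ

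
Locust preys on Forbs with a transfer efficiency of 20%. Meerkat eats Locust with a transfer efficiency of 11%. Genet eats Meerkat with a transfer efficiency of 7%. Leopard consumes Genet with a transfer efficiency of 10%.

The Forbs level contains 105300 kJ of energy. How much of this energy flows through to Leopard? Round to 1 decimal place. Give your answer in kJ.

16.2 kJ

Locust: 105300 × 0.2 = 21060 kJ
Meerkat: 21060 × 0.11 = 2316.6 kJ
Genet: 2316.6 × 0.07 = 162.162 kJ
Leopard: 162.162 × 0.1 = 16.2162 kJ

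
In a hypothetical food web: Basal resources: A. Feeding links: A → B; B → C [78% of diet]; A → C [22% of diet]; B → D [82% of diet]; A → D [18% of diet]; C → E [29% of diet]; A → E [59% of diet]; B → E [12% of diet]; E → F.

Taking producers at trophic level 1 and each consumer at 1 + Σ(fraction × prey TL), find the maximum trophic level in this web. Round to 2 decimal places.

B: 1 + 1 = 2
C: 1 + (0.78×2 + 0.22×1) = 2.78
D: 1 + (0.82×2 + 0.18×1) = 2.82
E: 1 + (0.29×2.78 + 0.59×1 + 0.12×2) = 2.6362
F: 1 + 2.6362 = 3.6362

3.64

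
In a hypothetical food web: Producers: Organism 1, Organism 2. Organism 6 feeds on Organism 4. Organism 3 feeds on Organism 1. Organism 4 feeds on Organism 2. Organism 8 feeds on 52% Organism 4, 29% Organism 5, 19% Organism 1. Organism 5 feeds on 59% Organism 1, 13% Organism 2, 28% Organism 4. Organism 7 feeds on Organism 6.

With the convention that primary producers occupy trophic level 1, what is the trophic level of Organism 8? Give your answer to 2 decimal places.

2.89

Organism 3: 1 + 1 = 2
Organism 4: 1 + 1 = 2
Organism 5: 1 + (0.59×1 + 0.13×1 + 0.28×2) = 2.28
Organism 6: 1 + 2 = 3
Organism 7: 1 + 3 = 4
Organism 8: 1 + (0.52×2 + 0.29×2.28 + 0.19×1) = 2.8912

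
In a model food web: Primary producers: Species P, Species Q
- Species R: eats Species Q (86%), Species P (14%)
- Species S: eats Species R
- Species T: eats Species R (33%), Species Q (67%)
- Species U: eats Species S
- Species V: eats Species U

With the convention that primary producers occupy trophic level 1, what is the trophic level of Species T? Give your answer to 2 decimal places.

2.33

Species R: 1 + (0.86×1 + 0.14×1) = 2
Species S: 1 + 2 = 3
Species T: 1 + (0.33×2 + 0.67×1) = 2.33
Species U: 1 + 3 = 4
Species V: 1 + 4 = 5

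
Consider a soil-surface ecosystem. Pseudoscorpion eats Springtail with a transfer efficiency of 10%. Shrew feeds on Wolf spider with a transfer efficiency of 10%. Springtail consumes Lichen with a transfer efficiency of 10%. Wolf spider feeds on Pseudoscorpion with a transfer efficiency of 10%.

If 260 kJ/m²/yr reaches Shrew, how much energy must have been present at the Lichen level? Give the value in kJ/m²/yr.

2600000 kJ/m²/yr

Cumulative transfer efficiency: 0.1 × 0.1 × 0.1 × 0.1 = 0.0001
Lichen energy = 260 / 0.0001 = 2600000 kJ/m²/yr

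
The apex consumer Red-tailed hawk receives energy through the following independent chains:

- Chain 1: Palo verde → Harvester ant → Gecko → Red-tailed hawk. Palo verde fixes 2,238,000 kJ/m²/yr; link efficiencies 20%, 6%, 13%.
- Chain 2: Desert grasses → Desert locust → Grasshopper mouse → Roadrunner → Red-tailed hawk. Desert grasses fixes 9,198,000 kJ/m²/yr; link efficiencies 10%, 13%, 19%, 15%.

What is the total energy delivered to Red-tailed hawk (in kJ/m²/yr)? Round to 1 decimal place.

6899.1 kJ/m²/yr

Chain 1: 2238000 × 0.2 × 0.06 × 0.13 = 3491.28 kJ/m²/yr
Chain 2: 9198000 × 0.1 × 0.13 × 0.19 × 0.15 = 3407.859 kJ/m²/yr
Total at Red-tailed hawk: 3491.28 + 3407.859 = 6899.139 kJ/m²/yr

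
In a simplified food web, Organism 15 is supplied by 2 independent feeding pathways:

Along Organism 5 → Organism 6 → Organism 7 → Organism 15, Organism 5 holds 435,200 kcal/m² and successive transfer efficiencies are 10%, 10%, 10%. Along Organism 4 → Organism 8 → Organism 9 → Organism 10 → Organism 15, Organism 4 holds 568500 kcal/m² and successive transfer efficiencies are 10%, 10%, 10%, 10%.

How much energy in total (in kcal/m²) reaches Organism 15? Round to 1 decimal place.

Via Organism 5: 435200 × 0.1 × 0.1 × 0.1 = 435.2 kcal/m²
Via Organism 4: 568500 × 0.1 × 0.1 × 0.1 × 0.1 = 56.85 kcal/m²
Total at Organism 15: 435.2 + 56.85 = 492.05 kcal/m²

492.1 kcal/m²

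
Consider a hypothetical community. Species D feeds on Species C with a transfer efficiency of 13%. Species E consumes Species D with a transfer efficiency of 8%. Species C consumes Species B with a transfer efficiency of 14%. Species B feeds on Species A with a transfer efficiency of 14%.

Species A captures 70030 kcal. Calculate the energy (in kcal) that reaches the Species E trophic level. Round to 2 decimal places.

Species B: 70030 × 0.14 = 9804.2 kcal
Species C: 9804.2 × 0.14 = 1372.588 kcal
Species D: 1372.588 × 0.13 = 178.43644 kcal
Species E: 178.43644 × 0.08 = 14.2749152 kcal

14.27 kcal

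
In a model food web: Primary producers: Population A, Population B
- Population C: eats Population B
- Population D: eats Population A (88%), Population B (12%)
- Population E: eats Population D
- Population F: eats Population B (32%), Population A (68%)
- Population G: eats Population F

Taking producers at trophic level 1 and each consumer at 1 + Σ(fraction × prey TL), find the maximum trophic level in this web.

Population C: 1 + 1 = 2
Population D: 1 + (0.88×1 + 0.12×1) = 2
Population E: 1 + 2 = 3
Population F: 1 + (0.32×1 + 0.68×1) = 2
Population G: 1 + 2 = 3

3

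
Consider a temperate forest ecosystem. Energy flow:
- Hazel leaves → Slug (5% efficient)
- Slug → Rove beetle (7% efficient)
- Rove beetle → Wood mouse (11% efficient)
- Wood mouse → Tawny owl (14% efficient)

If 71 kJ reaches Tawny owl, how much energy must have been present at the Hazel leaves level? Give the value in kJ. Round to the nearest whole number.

Cumulative transfer efficiency: 0.05 × 0.07 × 0.11 × 0.14 = 0.0000539
Hazel leaves energy = 71 / 0.0000539 = 1317254 kJ

1317254 kJ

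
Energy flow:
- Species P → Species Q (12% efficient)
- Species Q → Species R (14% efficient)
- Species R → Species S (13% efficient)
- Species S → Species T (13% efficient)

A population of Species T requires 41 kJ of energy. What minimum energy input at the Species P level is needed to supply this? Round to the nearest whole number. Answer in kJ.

Cumulative transfer efficiency: 0.12 × 0.14 × 0.13 × 0.13 = 0.00028392
Species P energy = 41 / 0.00028392 = 144407 kJ

144407 kJ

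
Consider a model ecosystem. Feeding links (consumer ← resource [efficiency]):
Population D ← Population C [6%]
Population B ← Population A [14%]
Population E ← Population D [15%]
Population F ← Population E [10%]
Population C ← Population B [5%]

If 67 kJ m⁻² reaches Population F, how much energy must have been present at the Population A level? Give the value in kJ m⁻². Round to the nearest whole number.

10634921 kJ m⁻²

Cumulative transfer efficiency: 0.14 × 0.05 × 0.06 × 0.15 × 0.1 = 0.0000063
Population A energy = 67 / 0.0000063 = 10634921 kJ m⁻²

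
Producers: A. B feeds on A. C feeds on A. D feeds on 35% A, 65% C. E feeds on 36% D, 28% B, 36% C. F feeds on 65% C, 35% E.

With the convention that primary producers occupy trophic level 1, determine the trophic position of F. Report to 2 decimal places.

3.43

B: 1 + 1 = 2
C: 1 + 1 = 2
D: 1 + (0.35×1 + 0.65×2) = 2.65
E: 1 + (0.36×2.65 + 0.28×2 + 0.36×2) = 3.234
F: 1 + (0.65×2 + 0.35×3.234) = 3.4319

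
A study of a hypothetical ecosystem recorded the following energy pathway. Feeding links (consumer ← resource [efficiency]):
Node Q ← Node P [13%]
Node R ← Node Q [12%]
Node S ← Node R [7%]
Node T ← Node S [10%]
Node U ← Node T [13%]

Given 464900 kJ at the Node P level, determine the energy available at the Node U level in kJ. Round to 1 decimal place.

6.6 kJ

Node Q: 464900 × 0.13 = 60437 kJ
Node R: 60437 × 0.12 = 7252.44 kJ
Node S: 7252.44 × 0.07 = 507.6708 kJ
Node T: 507.6708 × 0.1 = 50.76708 kJ
Node U: 50.76708 × 0.13 = 6.5997204 kJ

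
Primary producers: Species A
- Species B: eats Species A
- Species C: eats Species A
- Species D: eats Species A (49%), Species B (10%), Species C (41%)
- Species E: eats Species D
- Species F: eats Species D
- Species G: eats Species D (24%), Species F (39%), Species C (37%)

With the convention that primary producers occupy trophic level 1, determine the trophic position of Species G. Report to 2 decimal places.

Species B: 1 + 1 = 2
Species C: 1 + 1 = 2
Species D: 1 + (0.49×1 + 0.1×2 + 0.41×2) = 2.51
Species E: 1 + 2.51 = 3.51
Species F: 1 + 2.51 = 3.51
Species G: 1 + (0.24×2.51 + 0.39×3.51 + 0.37×2) = 3.7113

3.71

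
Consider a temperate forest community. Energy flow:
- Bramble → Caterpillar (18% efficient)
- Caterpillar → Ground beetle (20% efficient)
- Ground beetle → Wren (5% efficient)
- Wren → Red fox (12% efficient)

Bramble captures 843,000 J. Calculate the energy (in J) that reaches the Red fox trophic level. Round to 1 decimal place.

Caterpillar: 843000 × 0.18 = 151740 J
Ground beetle: 151740 × 0.2 = 30348 J
Wren: 30348 × 0.05 = 1517.4 J
Red fox: 1517.4 × 0.12 = 182.088 J

182.1 J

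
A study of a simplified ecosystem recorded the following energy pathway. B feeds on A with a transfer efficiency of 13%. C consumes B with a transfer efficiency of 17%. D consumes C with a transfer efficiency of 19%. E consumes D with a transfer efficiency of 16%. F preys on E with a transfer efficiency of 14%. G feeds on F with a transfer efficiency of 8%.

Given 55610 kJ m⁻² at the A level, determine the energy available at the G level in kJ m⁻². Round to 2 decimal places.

B: 55610 × 0.13 = 7229.3 kJ m⁻²
C: 7229.3 × 0.17 = 1228.981 kJ m⁻²
D: 1228.981 × 0.19 = 233.50639 kJ m⁻²
E: 233.50639 × 0.16 = 37.3610224 kJ m⁻²
F: 37.3610224 × 0.14 = 5.230543136 kJ m⁻²
G: 5.230543136 × 0.08 = 0.41844345088 kJ m⁻²

0.42 kJ m⁻²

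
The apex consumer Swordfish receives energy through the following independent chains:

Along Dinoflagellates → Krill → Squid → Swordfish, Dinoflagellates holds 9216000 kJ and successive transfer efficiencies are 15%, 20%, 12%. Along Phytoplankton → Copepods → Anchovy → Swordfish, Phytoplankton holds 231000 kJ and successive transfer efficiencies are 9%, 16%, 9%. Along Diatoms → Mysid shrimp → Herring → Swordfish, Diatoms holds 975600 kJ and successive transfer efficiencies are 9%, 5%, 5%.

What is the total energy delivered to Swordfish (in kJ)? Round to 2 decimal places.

Via Dinoflagellates: 9216000 × 0.15 × 0.2 × 0.12 = 33177.6 kJ
Via Phytoplankton: 231000 × 0.09 × 0.16 × 0.09 = 299.376 kJ
Via Diatoms: 975600 × 0.09 × 0.05 × 0.05 = 219.51 kJ
Total at Swordfish: 33177.6 + 299.376 + 219.51 = 33696.486 kJ

33696.49 kJ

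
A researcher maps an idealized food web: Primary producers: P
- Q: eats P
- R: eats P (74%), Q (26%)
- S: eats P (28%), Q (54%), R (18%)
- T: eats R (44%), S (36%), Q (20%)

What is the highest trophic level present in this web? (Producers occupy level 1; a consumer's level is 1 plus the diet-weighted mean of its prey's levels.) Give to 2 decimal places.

3.39

Q: 1 + 1 = 2
R: 1 + (0.74×1 + 0.26×2) = 2.26
S: 1 + (0.28×1 + 0.54×2 + 0.18×2.26) = 2.7668
T: 1 + (0.44×2.26 + 0.36×2.7668 + 0.2×2) = 3.390448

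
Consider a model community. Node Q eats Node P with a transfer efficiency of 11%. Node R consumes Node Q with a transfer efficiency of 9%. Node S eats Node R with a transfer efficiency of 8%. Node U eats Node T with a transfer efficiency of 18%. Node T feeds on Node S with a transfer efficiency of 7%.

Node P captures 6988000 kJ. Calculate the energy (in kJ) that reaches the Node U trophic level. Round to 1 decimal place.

Node Q: 6988000 × 0.11 = 768680 kJ
Node R: 768680 × 0.09 = 69181.2 kJ
Node S: 69181.2 × 0.08 = 5534.496 kJ
Node T: 5534.496 × 0.07 = 387.41472 kJ
Node U: 387.41472 × 0.18 = 69.7346496 kJ

69.7 kJ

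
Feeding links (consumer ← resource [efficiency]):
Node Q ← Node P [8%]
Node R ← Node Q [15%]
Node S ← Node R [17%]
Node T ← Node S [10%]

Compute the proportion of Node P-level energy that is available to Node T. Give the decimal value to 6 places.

0.000204

Product of link efficiencies: 0.08 × 0.15 × 0.17 × 0.1 = 0.000204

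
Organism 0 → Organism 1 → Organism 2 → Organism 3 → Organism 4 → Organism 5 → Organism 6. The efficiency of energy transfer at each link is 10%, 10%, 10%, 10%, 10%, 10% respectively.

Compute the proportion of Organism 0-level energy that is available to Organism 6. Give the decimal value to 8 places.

Product of link efficiencies: 0.1 × 0.1 × 0.1 × 0.1 × 0.1 × 0.1 = 0.000001

0.00000100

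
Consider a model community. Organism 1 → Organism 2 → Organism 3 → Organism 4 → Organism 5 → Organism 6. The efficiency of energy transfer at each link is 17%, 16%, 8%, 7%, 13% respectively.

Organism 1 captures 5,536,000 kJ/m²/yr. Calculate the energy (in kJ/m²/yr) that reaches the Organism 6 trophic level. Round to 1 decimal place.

Organism 2: 5536000 × 0.17 = 941120 kJ/m²/yr
Organism 3: 941120 × 0.16 = 150579.2 kJ/m²/yr
Organism 4: 150579.2 × 0.08 = 12046.336 kJ/m²/yr
Organism 5: 12046.336 × 0.07 = 843.24352 kJ/m²/yr
Organism 6: 843.24352 × 0.13 = 109.6216576 kJ/m²/yr

109.6 kJ/m²/yr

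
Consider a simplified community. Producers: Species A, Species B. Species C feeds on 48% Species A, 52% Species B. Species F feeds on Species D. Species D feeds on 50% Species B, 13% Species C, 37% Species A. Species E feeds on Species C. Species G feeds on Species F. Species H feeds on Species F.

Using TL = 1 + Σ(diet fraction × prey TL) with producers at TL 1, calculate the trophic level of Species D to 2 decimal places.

Species C: 1 + (0.48×1 + 0.52×1) = 2
Species D: 1 + (0.5×1 + 0.13×2 + 0.37×1) = 2.13
Species E: 1 + 2 = 3
Species F: 1 + 2.13 = 3.13
Species G: 1 + 3.13 = 4.13
Species H: 1 + 3.13 = 4.13

2.13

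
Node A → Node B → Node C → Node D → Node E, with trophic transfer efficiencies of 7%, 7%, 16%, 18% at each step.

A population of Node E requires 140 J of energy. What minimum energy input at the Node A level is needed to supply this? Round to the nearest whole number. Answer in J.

992063 J

Cumulative transfer efficiency: 0.07 × 0.07 × 0.16 × 0.18 = 0.00014112
Node A energy = 140 / 0.00014112 = 992063 J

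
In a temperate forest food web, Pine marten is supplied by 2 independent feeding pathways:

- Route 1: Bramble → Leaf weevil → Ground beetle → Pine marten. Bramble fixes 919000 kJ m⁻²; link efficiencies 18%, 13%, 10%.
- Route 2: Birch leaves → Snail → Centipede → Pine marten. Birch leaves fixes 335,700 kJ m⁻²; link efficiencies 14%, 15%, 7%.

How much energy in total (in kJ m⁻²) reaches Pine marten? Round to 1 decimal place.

2643.9 kJ m⁻²

Route 1: 919000 × 0.18 × 0.13 × 0.1 = 2150.46 kJ m⁻²
Route 2: 335700 × 0.14 × 0.15 × 0.07 = 493.479 kJ m⁻²
Total at Pine marten: 2150.46 + 493.479 = 2643.939 kJ m⁻²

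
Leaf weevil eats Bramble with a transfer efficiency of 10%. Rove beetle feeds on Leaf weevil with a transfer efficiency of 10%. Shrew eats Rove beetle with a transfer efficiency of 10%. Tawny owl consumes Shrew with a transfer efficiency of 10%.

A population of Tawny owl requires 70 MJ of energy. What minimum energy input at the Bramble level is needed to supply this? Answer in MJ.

Cumulative transfer efficiency: 0.1 × 0.1 × 0.1 × 0.1 = 0.0001
Bramble energy = 70 / 0.0001 = 700000 MJ

700000 MJ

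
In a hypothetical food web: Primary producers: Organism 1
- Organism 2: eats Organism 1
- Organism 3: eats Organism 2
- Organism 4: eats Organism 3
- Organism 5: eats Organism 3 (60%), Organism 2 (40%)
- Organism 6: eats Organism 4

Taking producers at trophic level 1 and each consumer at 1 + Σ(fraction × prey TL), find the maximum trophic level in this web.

Organism 2: 1 + 1 = 2
Organism 3: 1 + 2 = 3
Organism 4: 1 + 3 = 4
Organism 5: 1 + (0.6×3 + 0.4×2) = 3.6
Organism 6: 1 + 4 = 5

5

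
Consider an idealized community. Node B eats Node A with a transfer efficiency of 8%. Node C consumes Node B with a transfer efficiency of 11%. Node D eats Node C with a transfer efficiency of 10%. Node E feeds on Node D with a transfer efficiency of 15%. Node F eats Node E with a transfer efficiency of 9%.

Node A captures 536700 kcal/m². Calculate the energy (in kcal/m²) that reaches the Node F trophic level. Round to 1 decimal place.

Node B: 536700 × 0.08 = 42936 kcal/m²
Node C: 42936 × 0.11 = 4722.96 kcal/m²
Node D: 4722.96 × 0.1 = 472.296 kcal/m²
Node E: 472.296 × 0.15 = 70.8444 kcal/m²
Node F: 70.8444 × 0.09 = 6.375996 kcal/m²

6.4 kcal/m²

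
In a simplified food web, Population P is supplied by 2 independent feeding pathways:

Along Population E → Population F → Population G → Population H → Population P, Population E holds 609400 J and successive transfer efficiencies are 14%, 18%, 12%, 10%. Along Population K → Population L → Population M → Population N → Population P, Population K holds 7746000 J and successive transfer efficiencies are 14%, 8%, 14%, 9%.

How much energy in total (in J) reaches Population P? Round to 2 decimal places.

Via Population E: 609400 × 0.14 × 0.18 × 0.12 × 0.1 = 184.28256 J
Via Population K: 7746000 × 0.14 × 0.08 × 0.14 × 0.09 = 1093.11552 J
Total at Population P: 184.28256 + 1093.11552 = 1277.39808 J

1277.40 J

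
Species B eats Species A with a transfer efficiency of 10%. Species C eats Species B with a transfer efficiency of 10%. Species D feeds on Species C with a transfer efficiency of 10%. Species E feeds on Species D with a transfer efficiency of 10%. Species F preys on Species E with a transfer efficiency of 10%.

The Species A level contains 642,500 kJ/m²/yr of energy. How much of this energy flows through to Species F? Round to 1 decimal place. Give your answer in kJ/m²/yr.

Species B: 642500 × 0.1 = 64250 kJ/m²/yr
Species C: 64250 × 0.1 = 6425 kJ/m²/yr
Species D: 6425 × 0.1 = 642.5 kJ/m²/yr
Species E: 642.5 × 0.1 = 64.25 kJ/m²/yr
Species F: 64.25 × 0.1 = 6.425 kJ/m²/yr

6.4 kJ/m²/yr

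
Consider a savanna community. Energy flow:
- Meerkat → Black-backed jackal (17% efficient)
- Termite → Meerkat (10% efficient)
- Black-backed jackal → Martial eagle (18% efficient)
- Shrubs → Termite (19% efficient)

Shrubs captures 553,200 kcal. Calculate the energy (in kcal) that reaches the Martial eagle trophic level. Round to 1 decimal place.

Termite: 553200 × 0.19 = 105108 kcal
Meerkat: 105108 × 0.1 = 10510.8 kcal
Black-backed jackal: 10510.8 × 0.17 = 1786.836 kcal
Martial eagle: 1786.836 × 0.18 = 321.63048 kcal

321.6 kcal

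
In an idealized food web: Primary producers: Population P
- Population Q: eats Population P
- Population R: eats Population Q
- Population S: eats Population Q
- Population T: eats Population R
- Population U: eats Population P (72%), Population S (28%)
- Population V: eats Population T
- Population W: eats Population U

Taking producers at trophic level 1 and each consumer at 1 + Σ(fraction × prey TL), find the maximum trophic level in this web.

5

Population Q: 1 + 1 = 2
Population R: 1 + 2 = 3
Population S: 1 + 2 = 3
Population T: 1 + 3 = 4
Population U: 1 + (0.72×1 + 0.28×3) = 2.56
Population V: 1 + 4 = 5
Population W: 1 + 2.56 = 3.56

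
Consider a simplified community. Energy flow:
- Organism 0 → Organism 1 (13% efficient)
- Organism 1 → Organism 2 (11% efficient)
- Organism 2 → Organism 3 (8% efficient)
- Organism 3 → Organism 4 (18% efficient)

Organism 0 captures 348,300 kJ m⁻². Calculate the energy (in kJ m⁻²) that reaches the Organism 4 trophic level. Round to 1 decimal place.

Organism 1: 348300 × 0.13 = 45279 kJ m⁻²
Organism 2: 45279 × 0.11 = 4980.69 kJ m⁻²
Organism 3: 4980.69 × 0.08 = 398.4552 kJ m⁻²
Organism 4: 398.4552 × 0.18 = 71.721936 kJ m⁻²

71.7 kJ m⁻²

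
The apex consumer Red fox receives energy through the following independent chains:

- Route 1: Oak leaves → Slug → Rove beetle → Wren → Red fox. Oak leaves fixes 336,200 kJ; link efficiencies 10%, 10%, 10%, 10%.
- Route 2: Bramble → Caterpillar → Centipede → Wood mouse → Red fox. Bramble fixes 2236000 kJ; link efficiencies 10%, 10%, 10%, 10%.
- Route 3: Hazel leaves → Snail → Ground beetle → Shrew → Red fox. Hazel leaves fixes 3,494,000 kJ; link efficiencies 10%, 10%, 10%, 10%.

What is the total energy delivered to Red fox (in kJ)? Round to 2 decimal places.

Route 1: 336200 × 0.1 × 0.1 × 0.1 × 0.1 = 33.62 kJ
Route 2: 2236000 × 0.1 × 0.1 × 0.1 × 0.1 = 223.6 kJ
Route 3: 3494000 × 0.1 × 0.1 × 0.1 × 0.1 = 349.4 kJ
Total at Red fox: 33.62 + 223.6 + 349.4 = 606.62 kJ

606.62 kJ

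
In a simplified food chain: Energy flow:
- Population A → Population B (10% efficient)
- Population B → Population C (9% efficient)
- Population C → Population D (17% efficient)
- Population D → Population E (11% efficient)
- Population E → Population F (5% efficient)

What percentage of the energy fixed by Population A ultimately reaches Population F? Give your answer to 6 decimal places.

Product of link efficiencies: 0.1 × 0.09 × 0.17 × 0.11 × 0.05 = 0.000008415
As a percentage: 0.000008415 × 100 = 0.000842%

0.000842%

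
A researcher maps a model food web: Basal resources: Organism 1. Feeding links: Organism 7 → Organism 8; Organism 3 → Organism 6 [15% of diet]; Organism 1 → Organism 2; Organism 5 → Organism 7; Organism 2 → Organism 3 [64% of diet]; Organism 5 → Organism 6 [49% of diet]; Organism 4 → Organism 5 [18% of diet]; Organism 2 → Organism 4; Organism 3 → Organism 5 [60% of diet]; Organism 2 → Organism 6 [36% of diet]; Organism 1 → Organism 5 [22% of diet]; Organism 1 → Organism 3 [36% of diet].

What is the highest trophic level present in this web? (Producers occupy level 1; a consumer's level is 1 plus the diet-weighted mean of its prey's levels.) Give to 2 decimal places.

5.34

Organism 2: 1 + 1 = 2
Organism 3: 1 + (0.64×2 + 0.36×1) = 2.64
Organism 4: 1 + 2 = 3
Organism 5: 1 + (0.22×1 + 0.18×3 + 0.6×2.64) = 3.344
Organism 6: 1 + (0.36×2 + 0.15×2.64 + 0.49×3.344) = 3.75456
Organism 7: 1 + 3.344 = 4.344
Organism 8: 1 + 4.344 = 5.344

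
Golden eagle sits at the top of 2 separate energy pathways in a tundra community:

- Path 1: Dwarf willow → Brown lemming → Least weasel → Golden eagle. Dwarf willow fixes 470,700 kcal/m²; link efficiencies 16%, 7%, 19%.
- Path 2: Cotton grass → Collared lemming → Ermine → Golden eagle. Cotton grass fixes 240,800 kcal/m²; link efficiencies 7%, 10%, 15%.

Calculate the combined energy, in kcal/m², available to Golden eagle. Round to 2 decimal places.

1254.49 kcal/m²

Path 1: 470700 × 0.16 × 0.07 × 0.19 = 1001.6496 kcal/m²
Path 2: 240800 × 0.07 × 0.1 × 0.15 = 252.84 kcal/m²
Total at Golden eagle: 1001.6496 + 252.84 = 1254.4896 kcal/m²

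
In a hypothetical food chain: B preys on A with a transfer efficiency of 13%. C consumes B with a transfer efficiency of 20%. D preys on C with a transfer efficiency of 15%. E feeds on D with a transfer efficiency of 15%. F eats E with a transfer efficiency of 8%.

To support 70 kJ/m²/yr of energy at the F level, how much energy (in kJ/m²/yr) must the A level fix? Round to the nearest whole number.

Cumulative transfer efficiency: 0.13 × 0.2 × 0.15 × 0.15 × 0.08 = 0.0000468
A energy = 70 / 0.0000468 = 1495726 kJ/m²/yr

1495726 kJ/m²/yr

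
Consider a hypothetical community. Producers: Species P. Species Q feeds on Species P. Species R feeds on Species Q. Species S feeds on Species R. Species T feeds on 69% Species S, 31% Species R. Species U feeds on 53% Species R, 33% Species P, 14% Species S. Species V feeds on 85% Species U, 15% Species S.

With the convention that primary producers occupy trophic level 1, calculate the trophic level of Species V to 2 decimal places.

4.56

Species Q: 1 + 1 = 2
Species R: 1 + 2 = 3
Species S: 1 + 3 = 4
Species T: 1 + (0.69×4 + 0.31×3) = 4.69
Species U: 1 + (0.53×3 + 0.33×1 + 0.14×4) = 3.48
Species V: 1 + (0.85×3.48 + 0.15×4) = 4.558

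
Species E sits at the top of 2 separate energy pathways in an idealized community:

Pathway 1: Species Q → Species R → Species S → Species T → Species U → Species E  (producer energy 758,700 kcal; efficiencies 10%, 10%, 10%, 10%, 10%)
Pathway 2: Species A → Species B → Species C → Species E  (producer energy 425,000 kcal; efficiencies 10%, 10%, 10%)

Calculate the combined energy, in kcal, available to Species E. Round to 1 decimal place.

Pathway 1: 758700 × 0.1 × 0.1 × 0.1 × 0.1 × 0.1 = 7.587 kcal
Pathway 2: 425000 × 0.1 × 0.1 × 0.1 = 425 kcal
Total at Species E: 7.587 + 425 = 432.587 kcal

432.6 kcal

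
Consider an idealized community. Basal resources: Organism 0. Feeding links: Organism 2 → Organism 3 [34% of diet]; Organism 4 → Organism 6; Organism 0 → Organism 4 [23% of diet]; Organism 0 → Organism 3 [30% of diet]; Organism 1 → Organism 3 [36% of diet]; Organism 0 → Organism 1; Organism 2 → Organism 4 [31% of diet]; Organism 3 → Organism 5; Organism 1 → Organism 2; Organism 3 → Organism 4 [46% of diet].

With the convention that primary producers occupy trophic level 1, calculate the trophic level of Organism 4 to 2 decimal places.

Organism 1: 1 + 1 = 2
Organism 2: 1 + 2 = 3
Organism 3: 1 + (0.36×2 + 0.3×1 + 0.34×3) = 3.04
Organism 4: 1 + (0.46×3.04 + 0.31×3 + 0.23×1) = 3.5584
Organism 5: 1 + 3.04 = 4.04
Organism 6: 1 + 3.5584 = 4.5584

3.56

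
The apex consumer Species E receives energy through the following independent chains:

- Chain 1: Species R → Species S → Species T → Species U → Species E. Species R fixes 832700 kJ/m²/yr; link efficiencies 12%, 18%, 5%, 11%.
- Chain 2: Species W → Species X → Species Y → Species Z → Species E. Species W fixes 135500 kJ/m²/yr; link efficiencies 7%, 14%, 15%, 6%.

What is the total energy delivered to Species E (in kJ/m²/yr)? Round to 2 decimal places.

Chain 1: 832700 × 0.12 × 0.18 × 0.05 × 0.11 = 98.92476 kJ/m²/yr
Chain 2: 135500 × 0.07 × 0.14 × 0.15 × 0.06 = 11.9511 kJ/m²/yr
Total at Species E: 98.92476 + 11.9511 = 110.87586 kJ/m²/yr

110.88 kJ/m²/yr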